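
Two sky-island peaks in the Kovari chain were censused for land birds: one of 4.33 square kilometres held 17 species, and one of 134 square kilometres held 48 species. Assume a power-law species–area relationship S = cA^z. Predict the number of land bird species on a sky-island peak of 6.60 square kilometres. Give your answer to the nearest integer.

z = ln(48/17) / ln(134/4.33) = 1.0380 / 3.4323 = 0.3024
c = 17 / 4.33^0.3024 = 17 / 1.558 = 10.91
S₃ = 10.91 × 6.6^0.3024 = 10.91 × 1.769 ≈ 19.31

19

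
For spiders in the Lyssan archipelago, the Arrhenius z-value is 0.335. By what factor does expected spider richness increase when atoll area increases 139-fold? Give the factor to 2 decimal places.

5.22

S₂/S₁ = (A₂/A₁)^z = 139^0.335
ln(S₂/S₁) = 0.335 × ln 139 = 0.335 × 4.9345 = 1.6530
S₂/S₁ = e^1.6530 ≈ 5.223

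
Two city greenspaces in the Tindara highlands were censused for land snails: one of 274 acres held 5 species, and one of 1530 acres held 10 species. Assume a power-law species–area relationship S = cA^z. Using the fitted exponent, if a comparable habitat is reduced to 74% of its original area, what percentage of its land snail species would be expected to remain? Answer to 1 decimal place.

z = ln(10/5) / ln(1530/274) = 0.6931 / 1.7199 = 0.4030
S_new/S_old = (A_new/A_old)^z = 0.74^0.4030 = exp(0.4030 × -0.3011) = 0.8857

88.6%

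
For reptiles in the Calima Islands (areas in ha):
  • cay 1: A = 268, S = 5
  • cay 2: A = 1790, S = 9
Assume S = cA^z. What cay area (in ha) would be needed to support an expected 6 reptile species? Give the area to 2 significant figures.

480 ha

z = ln(9/5) / ln(1790/268) = 0.5878 / 1.8990 = 0.3095
c = 5 / 268^0.3095 = 5 / 5.644 = 0.8859
A = (6/0.8859)^(1/0.3095) ⇒ ln A = ln(6.773)/0.3095 = 6.1800
A = e^6.1800 ≈ 483 ha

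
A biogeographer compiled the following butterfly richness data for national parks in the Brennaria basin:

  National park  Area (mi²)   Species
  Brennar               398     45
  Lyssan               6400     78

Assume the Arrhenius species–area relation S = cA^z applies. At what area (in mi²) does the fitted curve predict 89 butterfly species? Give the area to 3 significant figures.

z = ln(78/45) / ln(6400/398) = 0.5500 / 2.7776 = 0.1980
c = 45 / 398^0.1980 = 45 / 3.272 = 13.75
A = (89/13.75)^(1/0.1980) ⇒ ln A = ln(6.472)/0.1980 = 9.4303
A = e^9.4303 ≈ 12460 mi²

12500 mi²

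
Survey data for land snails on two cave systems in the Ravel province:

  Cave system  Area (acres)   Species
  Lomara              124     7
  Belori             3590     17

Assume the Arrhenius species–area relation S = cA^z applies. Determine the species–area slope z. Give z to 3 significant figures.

Taking logs: ln S = ln c + z ln A, so z = (ln S₂ − ln S₁)/(ln A₂ − ln A₁).
z = ln(17/7) / ln(3590/124) = ln(2.429) / ln(28.95) = 0.8873 / 3.3656 = 0.2636

0.264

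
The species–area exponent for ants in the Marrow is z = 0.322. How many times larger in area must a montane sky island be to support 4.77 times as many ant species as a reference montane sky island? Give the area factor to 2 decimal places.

(A₂/A₁)^0.322 = 4.77, so A₂/A₁ = 4.77^(1/0.322) = 4.77^3.106
ln(A₂/A₁) = ln 4.77 / 0.322 = 1.5623 / 0.322 = 4.8520
A₂/A₁ = e^4.8520 ≈ 128

128.00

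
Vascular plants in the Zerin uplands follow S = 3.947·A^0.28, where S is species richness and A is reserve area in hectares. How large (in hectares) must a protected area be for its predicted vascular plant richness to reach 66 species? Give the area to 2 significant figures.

23000 hectares

66 = 3.947 × A^0.28  ⇒  A^0.28 = 66/3.947 = 16.72
ln A = ln(16.72) / 0.28 = 2.8167 / 0.28 = 10.0596
A = e^10.0596 ≈ 23380 hectares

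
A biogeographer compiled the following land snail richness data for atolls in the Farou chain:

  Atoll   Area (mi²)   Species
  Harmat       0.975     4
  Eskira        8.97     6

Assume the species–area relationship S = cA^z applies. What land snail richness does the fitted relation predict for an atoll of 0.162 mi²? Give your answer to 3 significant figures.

2.88

z = ln(6/4) / ln(8.97/0.975) = 0.4055 / 2.2192 = 0.1827
c = 4 / 0.975^0.1827 = 4 / 0.9954 = 4.019
S₃ = 4.019 × 0.162^0.1827 = 4.019 × 0.7171 ≈ 2.882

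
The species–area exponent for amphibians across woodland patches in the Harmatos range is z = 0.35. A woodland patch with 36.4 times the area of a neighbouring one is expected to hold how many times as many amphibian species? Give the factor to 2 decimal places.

3.52

S₂/S₁ = (A₂/A₁)^z = 36.4^0.35
ln(S₂/S₁) = 0.35 × ln 36.4 = 0.35 × 3.5946 = 1.2581
S₂/S₁ = e^1.2581 ≈ 3.519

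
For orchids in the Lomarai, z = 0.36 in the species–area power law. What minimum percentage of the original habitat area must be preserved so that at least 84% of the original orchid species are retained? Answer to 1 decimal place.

61.6%

Need (A_new/A_old)^0.36 = 0.84, so A_new/A_old = 0.84^(1/0.36) = 0.84^2.778
ln(A_new/A_old) = ln 0.84 / 0.36 = -0.1744 / 0.36 = -0.4843
A_new/A_old = e^-0.4843 ≈ 0.6161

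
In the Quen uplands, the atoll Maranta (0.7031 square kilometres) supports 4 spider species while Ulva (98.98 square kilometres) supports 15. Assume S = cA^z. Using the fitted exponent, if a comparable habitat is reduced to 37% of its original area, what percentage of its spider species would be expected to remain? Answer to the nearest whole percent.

77%

z = ln(15/4) / ln(98.98/0.7031) = 1.3218 / 4.9472 = 0.2672
S_new/S_old = (A_new/A_old)^z = 0.37^0.2672 = exp(0.2672 × -0.9943) = 0.7667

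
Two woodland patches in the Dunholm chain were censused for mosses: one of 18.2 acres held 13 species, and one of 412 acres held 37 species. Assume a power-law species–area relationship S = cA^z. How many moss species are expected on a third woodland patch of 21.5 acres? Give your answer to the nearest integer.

z = ln(37/13) / ln(412/18.2) = 1.0460 / 3.1196 = 0.3353
c = 13 / 18.2^0.3353 = 13 / 2.645 = 4.914
S₃ = 4.914 × 21.5^0.3353 = 4.914 × 2.797 ≈ 13.75

14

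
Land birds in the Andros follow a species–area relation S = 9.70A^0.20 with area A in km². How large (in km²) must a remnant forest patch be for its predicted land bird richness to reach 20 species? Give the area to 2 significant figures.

37 km²

20 = 9.7 × A^0.2  ⇒  A^0.2 = 20/9.7 = 2.062
ln A = ln(2.062) / 0.2 = 0.7236 / 0.2 = 3.6180
A = e^3.6180 ≈ 37.26 km²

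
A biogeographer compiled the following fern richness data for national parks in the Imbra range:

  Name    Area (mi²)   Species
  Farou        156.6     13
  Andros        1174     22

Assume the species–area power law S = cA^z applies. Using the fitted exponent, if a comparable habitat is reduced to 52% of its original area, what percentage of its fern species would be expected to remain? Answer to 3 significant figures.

z = ln(22/13) / ln(1174/156.6) = 0.5261 / 2.0145 = 0.2612
S_new/S_old = (A_new/A_old)^z = 0.52^0.2612 = exp(0.2612 × -0.6539) = 0.843

84.3%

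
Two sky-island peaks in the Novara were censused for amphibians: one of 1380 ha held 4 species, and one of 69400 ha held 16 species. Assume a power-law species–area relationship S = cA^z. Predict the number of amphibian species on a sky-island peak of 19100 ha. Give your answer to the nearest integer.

z = ln(16/4) / ln(69400/1380) = 1.3863 / 3.9178 = 0.3538
c = 4 / 1380^0.3538 = 4 / 12.91 = 0.3098
S₃ = 0.3098 × 19100^0.3538 = 0.3098 × 32.72 ≈ 10.14

10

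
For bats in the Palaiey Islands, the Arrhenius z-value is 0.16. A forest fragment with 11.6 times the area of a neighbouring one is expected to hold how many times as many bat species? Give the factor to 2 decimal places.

1.48

S₂/S₁ = (A₂/A₁)^z = 11.6^0.16
ln(S₂/S₁) = 0.16 × ln 11.6 = 0.16 × 2.4510 = 0.3922
S₂/S₁ = e^0.3922 ≈ 1.48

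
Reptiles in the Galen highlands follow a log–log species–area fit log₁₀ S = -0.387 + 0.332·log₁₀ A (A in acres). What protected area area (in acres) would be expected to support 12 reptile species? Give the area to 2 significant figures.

26000 acres

12 = 0.4102 × A^0.332  ⇒  A^0.332 = 12/0.4102 = 29.25
ln A = ln(29.25) / 0.332 = 3.3760 / 0.332 = 10.1687
A = e^10.1687 ≈ 26074 acres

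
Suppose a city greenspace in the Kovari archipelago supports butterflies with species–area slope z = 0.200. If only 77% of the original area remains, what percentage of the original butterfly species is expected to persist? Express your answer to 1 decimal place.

S_new/S_old = (A_new/A_old)^z = 0.77^0.2
= exp(0.2 × ln 0.77) = exp(0.2 × -0.2614) = exp(-0.0523) ≈ 0.9491

94.9%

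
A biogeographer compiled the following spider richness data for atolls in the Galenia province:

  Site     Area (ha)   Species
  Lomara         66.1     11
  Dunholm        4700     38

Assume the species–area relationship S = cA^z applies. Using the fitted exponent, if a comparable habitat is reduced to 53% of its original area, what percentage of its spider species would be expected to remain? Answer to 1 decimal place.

83.1%

z = ln(38/11) / ln(4700/66.1) = 1.2397 / 4.2641 = 0.2907
S_new/S_old = (A_new/A_old)^z = 0.53^0.2907 = exp(0.2907 × -0.6349) = 0.8315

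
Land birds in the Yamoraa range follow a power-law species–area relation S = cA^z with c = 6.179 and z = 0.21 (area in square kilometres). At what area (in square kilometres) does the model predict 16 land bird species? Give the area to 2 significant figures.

16 = 6.179 × A^0.21  ⇒  A^0.21 = 16/6.179 = 2.589
ln A = ln(2.589) / 0.21 = 0.9514 / 0.21 = 4.5306
A = e^4.5306 ≈ 92.82 square kilometres

93 square kilometres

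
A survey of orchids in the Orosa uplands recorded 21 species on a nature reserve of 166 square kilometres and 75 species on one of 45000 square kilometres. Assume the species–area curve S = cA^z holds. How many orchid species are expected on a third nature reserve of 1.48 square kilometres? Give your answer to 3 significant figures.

z = ln(75/21) / ln(45000/166) = 1.2730 / 5.6024 = 0.2272
c = 21 / 166^0.2272 = 21 / 3.195 = 6.573
S₃ = 6.573 × 1.48^0.2272 = 6.573 × 1.093 ≈ 7.186

7.19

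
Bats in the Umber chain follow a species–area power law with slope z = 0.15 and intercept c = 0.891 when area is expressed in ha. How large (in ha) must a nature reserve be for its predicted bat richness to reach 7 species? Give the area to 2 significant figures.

930000 ha

7 = 0.891 × A^0.15  ⇒  A^0.15 = 7/0.891 = 7.856
ln A = ln(7.856) / 0.15 = 2.0613 / 0.15 = 13.7421
A = e^13.7421 ≈ 929256 ha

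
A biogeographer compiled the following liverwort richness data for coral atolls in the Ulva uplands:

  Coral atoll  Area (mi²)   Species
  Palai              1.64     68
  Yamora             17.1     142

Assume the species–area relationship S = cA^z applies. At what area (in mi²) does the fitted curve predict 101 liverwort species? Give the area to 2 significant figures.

5.8 mi²

z = ln(142/68) / ln(17.1/1.64) = 0.7363 / 2.3444 = 0.3141
c = 68 / 1.64^0.3141 = 68 / 1.168 = 58.21
A = (101/58.21)^(1/0.3141) ⇒ ln A = ln(1.735)/0.3141 = 1.7543
A = e^1.7543 ≈ 5.779 mi²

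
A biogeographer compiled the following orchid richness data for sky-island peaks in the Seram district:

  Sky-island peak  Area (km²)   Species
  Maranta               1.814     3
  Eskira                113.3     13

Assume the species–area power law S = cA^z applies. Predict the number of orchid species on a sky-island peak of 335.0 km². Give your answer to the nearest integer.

z = ln(13/3) / ln(113.3/1.814) = 1.4663 / 4.1345 = 0.3547
c = 3 / 1.814^0.3547 = 3 / 1.235 = 2.429
S₃ = 2.429 × 335^0.3547 = 2.429 × 7.862 ≈ 19.1

19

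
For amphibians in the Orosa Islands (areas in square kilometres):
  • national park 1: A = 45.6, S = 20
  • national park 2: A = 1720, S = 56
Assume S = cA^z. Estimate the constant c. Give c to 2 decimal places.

z = ln(S₂/S₁) / ln(A₂/A₁) = ln(56/20) / ln(1720/45.6) = 1.0296 / 3.6302 = 0.2836
c = S₁ / A₁^z = 20 / 45.6^0.2836 = 20 / 2.955 = 6.769

6.77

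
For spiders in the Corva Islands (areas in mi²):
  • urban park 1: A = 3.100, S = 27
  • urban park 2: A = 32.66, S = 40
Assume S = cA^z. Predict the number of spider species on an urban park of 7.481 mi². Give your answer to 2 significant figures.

z = ln(40/27) / ln(32.66/3.1) = 0.3930 / 2.3547 = 0.1669
c = 27 / 3.1^0.1669 = 27 / 1.208 = 22.35
S₃ = 22.35 × 7.481^0.1669 = 22.35 × 1.399 ≈ 31.28

31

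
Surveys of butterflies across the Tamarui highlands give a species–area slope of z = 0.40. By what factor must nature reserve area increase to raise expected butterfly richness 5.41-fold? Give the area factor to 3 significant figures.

(A₂/A₁)^0.4 = 5.41, so A₂/A₁ = 5.41^(1/0.4) = 5.41^2.5
ln(A₂/A₁) = ln 5.41 / 0.4 = 1.6882 / 0.4 = 4.2206
A₂/A₁ = e^4.2206 ≈ 68.08

68.1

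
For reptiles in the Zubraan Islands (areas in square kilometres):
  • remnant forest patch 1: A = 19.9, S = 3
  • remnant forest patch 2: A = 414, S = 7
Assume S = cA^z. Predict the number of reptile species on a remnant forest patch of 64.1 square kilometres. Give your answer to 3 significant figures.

z = ln(7/3) / ln(414/19.9) = 0.8473 / 3.0351 = 0.2792
c = 3 / 19.9^0.2792 = 3 / 2.305 = 1.302
S₃ = 1.302 × 64.1^0.2792 = 1.302 × 3.195 ≈ 4.159

4.16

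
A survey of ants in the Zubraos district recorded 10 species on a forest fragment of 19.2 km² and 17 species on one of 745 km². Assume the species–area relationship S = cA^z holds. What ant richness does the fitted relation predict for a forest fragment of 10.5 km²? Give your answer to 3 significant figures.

z = ln(17/10) / ln(745/19.2) = 0.5306 / 3.6585 = 0.1450
c = 10 / 19.2^0.1450 = 10 / 1.535 = 6.514
S₃ = 6.514 × 10.5^0.1450 = 6.514 × 1.406 ≈ 9.162

9.16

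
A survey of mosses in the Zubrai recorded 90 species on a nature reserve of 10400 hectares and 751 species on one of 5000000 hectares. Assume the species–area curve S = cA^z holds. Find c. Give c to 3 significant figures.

3.75

z = ln(S₂/S₁) / ln(A₂/A₁) = ln(751/90) / ln(5000000/10400) = 2.1216 / 6.1754 = 0.3436
c = S₁ / A₁^z = 90 / 10400^0.3436 = 90 / 23.99 = 3.751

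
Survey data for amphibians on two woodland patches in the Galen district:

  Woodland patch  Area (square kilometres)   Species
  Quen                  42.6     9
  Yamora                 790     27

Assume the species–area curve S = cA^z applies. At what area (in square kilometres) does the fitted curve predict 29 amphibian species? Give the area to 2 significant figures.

z = ln(27/9) / ln(790/42.6) = 1.0986 / 2.9202 = 0.3762
c = 9 / 42.6^0.3762 = 9 / 4.102 = 2.194
A = (29/2.194)^(1/0.3762) ⇒ ln A = ln(13.22)/0.3762 = 6.8620
A = e^6.8620 ≈ 955.3 square kilometres

960 square kilometres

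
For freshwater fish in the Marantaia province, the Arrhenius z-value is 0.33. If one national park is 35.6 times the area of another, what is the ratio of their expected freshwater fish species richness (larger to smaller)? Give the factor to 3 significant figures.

S₂/S₁ = (A₂/A₁)^z = 35.6^0.33
ln(S₂/S₁) = 0.33 × ln 35.6 = 0.33 × 3.5723 = 1.1789
S₂/S₁ = e^1.1789 ≈ 3.251

3.25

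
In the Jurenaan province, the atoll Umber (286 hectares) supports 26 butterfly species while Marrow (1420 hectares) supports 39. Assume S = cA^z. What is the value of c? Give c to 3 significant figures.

6.21

z = ln(S₂/S₁) / ln(A₂/A₁) = ln(39/26) / ln(1420/286) = 0.4055 / 1.6024 = 0.2530
c = S₁ / A₁^z = 26 / 286^0.2530 = 26 / 4.184 = 6.215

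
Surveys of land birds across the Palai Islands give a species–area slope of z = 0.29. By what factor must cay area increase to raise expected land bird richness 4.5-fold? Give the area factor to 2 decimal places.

178.84

(A₂/A₁)^0.29 = 4.5, so A₂/A₁ = 4.5^(1/0.29) = 4.5^3.448
ln(A₂/A₁) = ln 4.5 / 0.29 = 1.5041 / 0.29 = 5.1865
A₂/A₁ = e^5.1865 ≈ 178.8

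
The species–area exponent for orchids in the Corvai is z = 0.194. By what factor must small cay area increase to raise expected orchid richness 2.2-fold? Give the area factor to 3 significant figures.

58.2

(A₂/A₁)^0.194 = 2.2, so A₂/A₁ = 2.2^(1/0.194) = 2.2^5.155
ln(A₂/A₁) = ln 2.2 / 0.194 = 0.7885 / 0.194 = 4.0642
A₂/A₁ = e^4.0642 ≈ 58.22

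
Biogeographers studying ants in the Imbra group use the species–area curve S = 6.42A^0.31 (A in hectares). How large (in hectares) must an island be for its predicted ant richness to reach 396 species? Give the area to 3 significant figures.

396 = 6.42 × A^0.31  ⇒  A^0.31 = 396/6.42 = 61.68
ln A = ln(61.68) / 0.31 = 4.1220 / 0.31 = 13.2968
A = e^13.2968 ≈ 595265 hectares

595000 hectares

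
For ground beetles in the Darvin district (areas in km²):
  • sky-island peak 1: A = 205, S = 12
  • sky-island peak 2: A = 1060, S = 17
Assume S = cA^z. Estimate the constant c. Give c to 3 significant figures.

z = ln(S₂/S₁) / ln(A₂/A₁) = ln(17/12) / ln(1060/205) = 0.3483 / 1.6430 = 0.2120
c = S₁ / A₁^z = 12 / 205^0.2120 = 12 / 3.091 = 3.882

3.88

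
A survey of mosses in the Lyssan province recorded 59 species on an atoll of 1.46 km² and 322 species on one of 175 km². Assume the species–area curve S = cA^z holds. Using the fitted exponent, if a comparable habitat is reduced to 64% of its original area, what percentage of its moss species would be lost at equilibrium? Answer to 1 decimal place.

14.6%

z = ln(322/59) / ln(175/1.46) = 1.6970 / 4.7863 = 0.3546
S_new/S_old = (A_new/A_old)^z = 0.64^0.3546 = exp(0.3546 × -0.4463) = 0.8537
Fraction lost = 1 − 0.8537 = 0.1463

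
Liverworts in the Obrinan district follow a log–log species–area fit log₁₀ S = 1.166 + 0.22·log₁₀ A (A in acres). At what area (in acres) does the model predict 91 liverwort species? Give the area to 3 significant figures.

4020 acres

91 = 14.66 × A^0.22  ⇒  A^0.22 = 91/14.66 = 6.209
ln A = ln(6.209) / 0.22 = 1.8260 / 0.22 = 8.3002
A = e^8.3002 ≈ 4025 acres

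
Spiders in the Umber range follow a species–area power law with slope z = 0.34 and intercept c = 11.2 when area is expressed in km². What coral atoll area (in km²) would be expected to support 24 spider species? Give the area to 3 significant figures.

24 = 11.2 × A^0.34  ⇒  A^0.34 = 24/11.2 = 2.143
ln A = ln(2.143) / 0.34 = 0.7621 / 0.34 = 2.2416
A = e^2.2416 ≈ 9.408 km²

9.41 km²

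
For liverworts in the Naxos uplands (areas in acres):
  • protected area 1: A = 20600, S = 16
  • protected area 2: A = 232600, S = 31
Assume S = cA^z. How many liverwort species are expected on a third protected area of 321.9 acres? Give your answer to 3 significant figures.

5.14

z = ln(31/16) / ln(232600/20600) = 0.6614 / 2.4240 = 0.2729
c = 16 / 20600^0.2729 = 16 / 15.03 = 1.064
S₃ = 1.064 × 321.9^0.2729 = 1.064 × 4.833 ≈ 5.144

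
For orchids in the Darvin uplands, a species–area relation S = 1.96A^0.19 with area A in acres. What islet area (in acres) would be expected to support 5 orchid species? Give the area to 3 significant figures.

138 acres

5 = 1.96 × A^0.19  ⇒  A^0.19 = 5/1.96 = 2.551
ln A = ln(2.551) / 0.19 = 0.9365 / 0.19 = 4.9289
A = e^4.9289 ≈ 138.2 acres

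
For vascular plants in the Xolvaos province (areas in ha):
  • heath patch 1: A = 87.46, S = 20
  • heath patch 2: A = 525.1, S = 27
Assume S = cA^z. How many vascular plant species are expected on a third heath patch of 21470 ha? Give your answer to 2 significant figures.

50

z = ln(27/20) / ln(525.1/87.46) = 0.3001 / 1.7924 = 0.1674
c = 20 / 87.46^0.1674 = 20 / 2.114 = 9.46
S₃ = 9.46 × 21470^0.1674 = 9.46 × 5.312 ≈ 50.26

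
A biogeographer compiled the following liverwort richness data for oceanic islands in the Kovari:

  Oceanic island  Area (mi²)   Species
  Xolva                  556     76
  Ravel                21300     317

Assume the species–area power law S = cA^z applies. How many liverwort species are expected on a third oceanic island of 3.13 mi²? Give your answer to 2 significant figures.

z = ln(317/76) / ln(21300/556) = 1.4282 / 3.6457 = 0.3917
c = 76 / 556^0.3917 = 76 / 11.89 = 6.389
S₃ = 6.389 × 3.13^0.3917 = 6.389 × 1.564 ≈ 9.99

10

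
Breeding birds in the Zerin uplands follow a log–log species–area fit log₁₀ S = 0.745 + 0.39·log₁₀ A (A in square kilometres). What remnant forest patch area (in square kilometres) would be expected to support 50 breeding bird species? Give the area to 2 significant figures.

280 square kilometres

50 = 5.559 × A^0.39  ⇒  A^0.39 = 50/5.559 = 8.994
ln A = ln(8.994) / 0.39 = 2.1966 / 0.39 = 5.6323
A = e^5.6323 ≈ 279.3 square kilometres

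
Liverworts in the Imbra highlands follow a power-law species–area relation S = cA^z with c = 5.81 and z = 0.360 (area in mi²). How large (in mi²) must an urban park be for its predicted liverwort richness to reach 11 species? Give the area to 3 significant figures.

5.89 mi²

11 = 5.81 × A^0.36  ⇒  A^0.36 = 11/5.81 = 1.893
ln A = ln(1.893) / 0.36 = 0.6383 / 0.36 = 1.7731
A = e^1.7731 ≈ 5.889 mi²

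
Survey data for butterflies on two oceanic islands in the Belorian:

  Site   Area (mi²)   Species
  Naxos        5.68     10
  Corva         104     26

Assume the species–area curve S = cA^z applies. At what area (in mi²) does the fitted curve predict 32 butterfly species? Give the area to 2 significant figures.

z = ln(26/10) / ln(104/5.68) = 0.9555 / 2.9074 = 0.3286
c = 10 / 5.68^0.3286 = 10 / 1.77 = 5.651
A = (32/5.651)^(1/0.3286) ⇒ ln A = ln(5.663)/0.3286 = 5.2762
A = e^5.2762 ≈ 195.6 mi²

200 mi²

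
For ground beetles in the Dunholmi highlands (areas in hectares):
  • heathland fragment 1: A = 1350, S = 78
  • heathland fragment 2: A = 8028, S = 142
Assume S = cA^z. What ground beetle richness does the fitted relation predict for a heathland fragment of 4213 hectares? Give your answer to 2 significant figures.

110

z = ln(142/78) / ln(8028/1350) = 0.5991 / 1.7828 = 0.3360
c = 78 / 1350^0.3360 = 78 / 11.27 = 6.921
S₃ = 6.921 × 4213^0.3360 = 6.921 × 16.52 ≈ 114.3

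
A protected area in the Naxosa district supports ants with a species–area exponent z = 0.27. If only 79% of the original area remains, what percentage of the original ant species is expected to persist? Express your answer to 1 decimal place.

93.8%

S_new/S_old = (A_new/A_old)^z = 0.79^0.27
= exp(0.27 × ln 0.79) = exp(0.27 × -0.2357) = exp(-0.0636) ≈ 0.9383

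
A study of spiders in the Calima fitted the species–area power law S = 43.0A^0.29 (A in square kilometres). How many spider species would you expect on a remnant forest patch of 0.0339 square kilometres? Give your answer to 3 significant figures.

16.1

S = 43 × 0.0339^0.29 = 43 × 0.3748 ≈ 16.11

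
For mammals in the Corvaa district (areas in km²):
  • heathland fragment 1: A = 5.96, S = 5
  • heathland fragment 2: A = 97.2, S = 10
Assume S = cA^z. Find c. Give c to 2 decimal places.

3.21

z = ln(S₂/S₁) / ln(A₂/A₁) = ln(10/5) / ln(97.2/5.96) = 0.6931 / 2.7917 = 0.2483
c = S₁ / A₁^z = 5 / 5.96^0.2483 = 5 / 1.558 = 3.21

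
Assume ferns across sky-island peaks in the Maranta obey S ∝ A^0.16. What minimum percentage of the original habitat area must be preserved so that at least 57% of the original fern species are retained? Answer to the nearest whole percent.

3%

Need (A_new/A_old)^0.16 = 0.57, so A_new/A_old = 0.57^(1/0.16) = 0.57^6.25
ln(A_new/A_old) = ln 0.57 / 0.16 = -0.5621 / 0.16 = -3.5132
A_new/A_old = e^-3.5132 ≈ 0.0298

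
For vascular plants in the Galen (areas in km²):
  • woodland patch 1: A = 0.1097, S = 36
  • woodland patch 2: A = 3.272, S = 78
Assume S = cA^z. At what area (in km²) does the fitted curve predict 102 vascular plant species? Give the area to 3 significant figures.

10.6 km²

z = ln(78/36) / ln(3.272/0.1097) = 0.7732 / 3.3954 = 0.2277
c = 36 / 0.1097^0.2277 = 36 / 0.6046 = 59.55
A = (102/59.55)^(1/0.2277) ⇒ ln A = ln(1.713)/0.2277 = 2.3635
A = e^2.3635 ≈ 10.63 km²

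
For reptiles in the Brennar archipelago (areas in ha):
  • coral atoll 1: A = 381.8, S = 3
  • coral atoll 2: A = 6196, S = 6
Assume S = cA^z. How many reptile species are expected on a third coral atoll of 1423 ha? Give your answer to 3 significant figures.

4.16

z = ln(6/3) / ln(6196/381.8) = 0.6931 / 2.7868 = 0.2487
c = 3 / 381.8^0.2487 = 3 / 4.387 = 0.6838
S₃ = 0.6838 × 1423^0.2487 = 0.6838 × 6.085 ≈ 4.161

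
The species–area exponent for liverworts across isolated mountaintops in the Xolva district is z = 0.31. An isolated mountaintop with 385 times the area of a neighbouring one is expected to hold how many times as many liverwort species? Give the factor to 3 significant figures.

6.33

S₂/S₁ = (A₂/A₁)^z = 385^0.31
ln(S₂/S₁) = 0.31 × ln 385 = 0.31 × 5.9532 = 1.8455
S₂/S₁ = e^1.8455 ≈ 6.331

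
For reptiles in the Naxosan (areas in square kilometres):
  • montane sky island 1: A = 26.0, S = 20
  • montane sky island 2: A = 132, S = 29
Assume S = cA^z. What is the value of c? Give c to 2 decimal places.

z = ln(S₂/S₁) / ln(A₂/A₁) = ln(29/20) / ln(132/26) = 0.3716 / 1.6247 = 0.2287
c = S₁ / A₁^z = 20 / 26^0.2287 = 20 / 2.107 = 9.494

9.49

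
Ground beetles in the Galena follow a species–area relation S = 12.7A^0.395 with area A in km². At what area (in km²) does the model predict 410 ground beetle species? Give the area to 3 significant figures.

6610 km²

410 = 12.7 × A^0.395  ⇒  A^0.395 = 410/12.7 = 32.28
ln A = ln(32.28) / 0.395 = 3.4746 / 0.395 = 8.7963
A = e^8.7963 ≈ 6610 km²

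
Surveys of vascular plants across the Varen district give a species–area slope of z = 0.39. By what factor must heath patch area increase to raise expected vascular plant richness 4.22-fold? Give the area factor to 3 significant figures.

(A₂/A₁)^0.39 = 4.22, so A₂/A₁ = 4.22^(1/0.39) = 4.22^2.564
ln(A₂/A₁) = ln 4.22 / 0.39 = 1.4398 / 0.39 = 3.6919
A₂/A₁ = e^3.6919 ≈ 40.12

40.1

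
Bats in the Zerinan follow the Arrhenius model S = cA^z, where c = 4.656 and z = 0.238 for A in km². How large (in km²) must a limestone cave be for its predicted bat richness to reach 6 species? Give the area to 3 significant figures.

2.90 km²

6 = 4.656 × A^0.238  ⇒  A^0.238 = 6/4.656 = 1.289
ln A = ln(1.289) / 0.238 = 0.2536 / 0.238 = 1.0656
A = e^1.0656 ≈ 2.902 km²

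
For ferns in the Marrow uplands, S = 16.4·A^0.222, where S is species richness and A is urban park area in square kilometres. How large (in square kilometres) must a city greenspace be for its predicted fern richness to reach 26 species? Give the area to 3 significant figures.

26 = 16.4 × A^0.222  ⇒  A^0.222 = 26/16.4 = 1.585
ln A = ln(1.585) / 0.222 = 0.4608 / 0.222 = 2.0757
A = e^2.0757 ≈ 7.97 square kilometres

7.97 square kilometres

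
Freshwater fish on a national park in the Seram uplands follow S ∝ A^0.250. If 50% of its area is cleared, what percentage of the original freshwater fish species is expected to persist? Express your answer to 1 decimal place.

84.1%

S_new/S_old = (A_new/A_old)^z = 0.5^0.25
= exp(0.25 × ln 0.5) = exp(0.25 × -0.6931) = exp(-0.1733) ≈ 0.8409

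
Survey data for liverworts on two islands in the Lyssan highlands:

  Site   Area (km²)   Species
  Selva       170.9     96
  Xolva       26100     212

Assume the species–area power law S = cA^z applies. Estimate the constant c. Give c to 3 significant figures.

42.7

z = ln(S₂/S₁) / ln(A₂/A₁) = ln(212/96) / ln(26100/170.9) = 0.7922 / 5.0286 = 0.1575
c = S₁ / A₁^z = 96 / 170.9^0.1575 = 96 / 2.248 = 42.71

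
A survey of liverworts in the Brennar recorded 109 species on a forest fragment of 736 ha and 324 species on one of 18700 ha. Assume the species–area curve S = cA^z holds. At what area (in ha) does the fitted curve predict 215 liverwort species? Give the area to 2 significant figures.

5500 ha

z = ln(324/109) / ln(18700/736) = 1.0894 / 3.2350 = 0.3367
c = 109 / 736^0.3367 = 109 / 9.235 = 11.8
A = (215/11.8)^(1/0.3367) ⇒ ln A = ln(18.21)/0.3367 = 8.6184
A = e^8.6184 ≈ 5533 ha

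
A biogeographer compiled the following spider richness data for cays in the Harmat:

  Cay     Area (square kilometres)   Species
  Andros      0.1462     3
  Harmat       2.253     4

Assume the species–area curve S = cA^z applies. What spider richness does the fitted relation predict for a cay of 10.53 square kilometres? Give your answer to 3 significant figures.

z = ln(4/3) / ln(2.253/0.1462) = 0.2877 / 2.7350 = 0.1052
c = 3 / 0.1462^0.1052 = 3 / 0.8169 = 3.672
S₃ = 3.672 × 10.53^0.1052 = 3.672 × 1.281 ≈ 4.704

4.70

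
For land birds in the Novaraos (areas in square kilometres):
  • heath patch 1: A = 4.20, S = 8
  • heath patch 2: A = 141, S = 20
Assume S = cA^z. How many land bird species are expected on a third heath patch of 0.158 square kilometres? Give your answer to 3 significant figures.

3.40

z = ln(20/8) / ln(141/4.2) = 0.9163 / 3.5137 = 0.2608
c = 8 / 4.2^0.2608 = 8 / 1.454 = 5.502
S₃ = 5.502 × 0.158^0.2608 = 5.502 × 0.6181 ≈ 3.401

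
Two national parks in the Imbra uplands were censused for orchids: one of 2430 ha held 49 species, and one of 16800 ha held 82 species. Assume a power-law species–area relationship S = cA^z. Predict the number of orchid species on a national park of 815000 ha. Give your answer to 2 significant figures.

230

z = ln(82/49) / ln(16800/2430) = 0.5149 / 1.9335 = 0.2663
c = 49 / 2430^0.2663 = 49 / 7.973 = 6.146
S₃ = 6.146 × 815000^0.2663 = 6.146 × 37.51 ≈ 230.5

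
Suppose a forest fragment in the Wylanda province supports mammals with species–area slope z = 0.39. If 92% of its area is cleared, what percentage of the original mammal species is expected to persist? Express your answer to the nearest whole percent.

S_new/S_old = (A_new/A_old)^z = 0.08^0.39
= exp(0.39 × ln 0.08) = exp(0.39 × -2.5257) = exp(-0.9850) ≈ 0.3734

37%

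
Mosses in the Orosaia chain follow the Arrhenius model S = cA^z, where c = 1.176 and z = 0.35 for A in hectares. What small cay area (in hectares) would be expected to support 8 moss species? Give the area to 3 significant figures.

8 = 1.176 × A^0.35  ⇒  A^0.35 = 8/1.176 = 6.803
ln A = ln(6.803) / 0.35 = 1.9173 / 0.35 = 5.4781
A = e^5.4781 ≈ 239.4 hectares

239 hectares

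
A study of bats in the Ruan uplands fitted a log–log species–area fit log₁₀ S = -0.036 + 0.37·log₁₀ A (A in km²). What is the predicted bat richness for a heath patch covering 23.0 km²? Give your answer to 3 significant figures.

2.94

S = 0.9204 × 23^0.37
ln S = ln 0.9204 + 0.37 × ln 23 = -0.0829 + 0.37 × 3.1355 = 1.0772
S = e^1.0772 ≈ 2.937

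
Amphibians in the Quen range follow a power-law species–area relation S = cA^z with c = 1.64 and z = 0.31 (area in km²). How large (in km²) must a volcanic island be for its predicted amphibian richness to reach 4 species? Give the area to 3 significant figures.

4 = 1.64 × A^0.31  ⇒  A^0.31 = 4/1.64 = 2.439
ln A = ln(2.439) / 0.31 = 0.8916 / 0.31 = 2.8761
A = e^2.8761 ≈ 17.75 km²

17.7 km²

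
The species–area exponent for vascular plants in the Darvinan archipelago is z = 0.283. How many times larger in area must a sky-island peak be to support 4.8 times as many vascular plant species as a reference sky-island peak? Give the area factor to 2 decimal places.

255.40

(A₂/A₁)^0.283 = 4.8, so A₂/A₁ = 4.8^(1/0.283) = 4.8^3.534
ln(A₂/A₁) = ln 4.8 / 0.283 = 1.5686 / 0.283 = 5.5428
A₂/A₁ = e^5.5428 ≈ 255.4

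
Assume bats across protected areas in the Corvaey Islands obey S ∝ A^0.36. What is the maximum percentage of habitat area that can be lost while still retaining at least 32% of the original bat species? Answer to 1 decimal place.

Need (A_new/A_old)^0.36 = 0.32, so A_new/A_old = 0.32^(1/0.36) = 0.32^2.778
ln(A_new/A_old) = ln 0.32 / 0.36 = -1.1394 / 0.36 = -3.1651
A_new/A_old = e^-3.1651 ≈ 0.04221
Fraction that can be lost = 1 − 0.04221 = 0.9578

95.8%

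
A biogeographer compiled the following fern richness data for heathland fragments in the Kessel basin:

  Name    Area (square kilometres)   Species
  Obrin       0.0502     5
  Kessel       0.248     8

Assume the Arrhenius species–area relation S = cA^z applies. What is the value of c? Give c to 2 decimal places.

12.06

z = ln(S₂/S₁) / ln(A₂/A₁) = ln(8/5) / ln(0.248/0.0502) = 0.4700 / 1.5974 = 0.2942
c = S₁ / A₁^z = 5 / 0.0502^0.2942 = 5 / 0.4147 = 12.06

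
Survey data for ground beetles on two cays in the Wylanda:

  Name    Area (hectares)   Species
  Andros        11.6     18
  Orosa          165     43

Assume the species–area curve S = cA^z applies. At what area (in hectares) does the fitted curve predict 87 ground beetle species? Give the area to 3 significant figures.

1410 hectares

z = ln(43/18) / ln(165/11.6) = 0.8708 / 2.6549 = 0.3280
c = 18 / 11.6^0.3280 = 18 / 2.234 = 8.056
A = (87/8.056)^(1/0.3280) ⇒ ln A = ln(10.8)/0.3280 = 7.2544
A = e^7.2544 ≈ 1414 hectares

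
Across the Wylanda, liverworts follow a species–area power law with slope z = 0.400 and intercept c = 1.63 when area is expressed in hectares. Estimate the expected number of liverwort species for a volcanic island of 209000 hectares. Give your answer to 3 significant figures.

219

S = 1.63 × 209000^0.4 = 1.63 × 134.3 ≈ 218.9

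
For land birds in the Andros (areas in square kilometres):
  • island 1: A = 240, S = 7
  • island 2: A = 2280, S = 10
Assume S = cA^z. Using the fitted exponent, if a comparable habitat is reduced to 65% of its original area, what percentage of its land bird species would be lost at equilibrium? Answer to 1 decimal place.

6.6%

z = ln(10/7) / ln(2280/240) = 0.3567 / 2.2513 = 0.1584
S_new/S_old = (A_new/A_old)^z = 0.65^0.1584 = exp(0.1584 × -0.4308) = 0.934
Fraction lost = 1 − 0.934 = 0.06597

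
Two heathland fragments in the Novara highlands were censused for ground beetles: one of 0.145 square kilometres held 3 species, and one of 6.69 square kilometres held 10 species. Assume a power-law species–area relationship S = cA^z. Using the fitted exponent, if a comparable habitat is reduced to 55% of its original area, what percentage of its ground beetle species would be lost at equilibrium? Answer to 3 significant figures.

17.1%

z = ln(10/3) / ln(6.69/0.145) = 1.2040 / 3.8316 = 0.3142
S_new/S_old = (A_new/A_old)^z = 0.55^0.3142 = exp(0.3142 × -0.5978) = 0.8287
Fraction lost = 1 − 0.8287 = 0.1713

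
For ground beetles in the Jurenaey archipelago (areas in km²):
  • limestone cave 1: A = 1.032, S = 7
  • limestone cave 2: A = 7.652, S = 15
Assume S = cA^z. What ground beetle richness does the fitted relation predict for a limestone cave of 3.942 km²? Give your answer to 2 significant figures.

12

z = ln(15/7) / ln(7.652/1.032) = 0.7621 / 2.0035 = 0.3804
c = 7 / 1.032^0.3804 = 7 / 1.012 = 6.917
S₃ = 6.917 × 3.942^0.3804 = 6.917 × 1.685 ≈ 11.65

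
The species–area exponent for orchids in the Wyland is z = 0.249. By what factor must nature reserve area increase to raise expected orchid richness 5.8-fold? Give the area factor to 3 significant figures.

1160

(A₂/A₁)^0.249 = 5.8, so A₂/A₁ = 5.8^(1/0.249) = 5.8^4.016
ln(A₂/A₁) = ln 5.8 / 0.249 = 1.7579 / 0.249 = 7.0597
A₂/A₁ = e^7.0597 ≈ 1164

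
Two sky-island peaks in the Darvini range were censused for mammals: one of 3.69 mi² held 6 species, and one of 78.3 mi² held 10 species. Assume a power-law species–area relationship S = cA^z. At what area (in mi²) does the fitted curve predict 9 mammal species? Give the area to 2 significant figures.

z = ln(10/6) / ln(78.3/3.69) = 0.5108 / 3.0549 = 0.1672
c = 6 / 3.69^0.1672 = 6 / 1.244 = 4.823
A = (9/4.823)^(1/0.1672) ⇒ ln A = ln(1.866)/0.1672 = 3.7305
A = e^3.7305 ≈ 41.7 mi²

42 mi²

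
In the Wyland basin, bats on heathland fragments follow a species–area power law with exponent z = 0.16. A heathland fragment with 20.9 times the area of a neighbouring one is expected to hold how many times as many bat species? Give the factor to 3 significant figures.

S₂/S₁ = (A₂/A₁)^z = 20.9^0.16
ln(S₂/S₁) = 0.16 × ln 20.9 = 0.16 × 3.0397 = 0.4864
S₂/S₁ = e^0.4864 ≈ 1.626

1.63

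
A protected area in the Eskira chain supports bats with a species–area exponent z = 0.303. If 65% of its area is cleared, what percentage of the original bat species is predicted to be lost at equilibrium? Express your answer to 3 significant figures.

S_new/S_old = (A_new/A_old)^z = 0.35^0.303
= exp(0.303 × ln 0.35) = exp(0.303 × -1.0498) = exp(-0.3181) ≈ 0.7275
Fraction lost = 1 − 0.7275 = 0.2725

27.2%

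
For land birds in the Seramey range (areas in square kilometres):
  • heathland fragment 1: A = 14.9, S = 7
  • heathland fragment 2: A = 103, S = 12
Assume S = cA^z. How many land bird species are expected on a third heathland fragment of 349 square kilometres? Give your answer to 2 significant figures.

17

z = ln(12/7) / ln(103/14.9) = 0.5390 / 1.9334 = 0.2788
c = 7 / 14.9^0.2788 = 7 / 2.124 = 3.296
S₃ = 3.296 × 349^0.2788 = 3.296 × 5.116 ≈ 16.86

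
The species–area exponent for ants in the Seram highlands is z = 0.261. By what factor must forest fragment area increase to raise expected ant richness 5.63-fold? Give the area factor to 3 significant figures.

751

(A₂/A₁)^0.261 = 5.63, so A₂/A₁ = 5.63^(1/0.261) = 5.63^3.831
ln(A₂/A₁) = ln 5.63 / 0.261 = 1.7281 / 0.261 = 6.6211
A₂/A₁ = e^6.6211 ≈ 750.8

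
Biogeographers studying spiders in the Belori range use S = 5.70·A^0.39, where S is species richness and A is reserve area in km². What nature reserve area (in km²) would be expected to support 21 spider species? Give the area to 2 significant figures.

28 km²

21 = 5.7 × A^0.39  ⇒  A^0.39 = 21/5.7 = 3.684
ln A = ln(3.684) / 0.39 = 1.3041 / 0.39 = 3.3437
A = e^3.3437 ≈ 28.32 km²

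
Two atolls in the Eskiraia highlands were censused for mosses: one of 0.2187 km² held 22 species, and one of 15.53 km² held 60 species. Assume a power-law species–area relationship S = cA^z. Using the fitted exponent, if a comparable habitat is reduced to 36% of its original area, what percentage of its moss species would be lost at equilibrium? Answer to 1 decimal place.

21.4%

z = ln(60/22) / ln(15.53/0.2187) = 1.0033 / 4.2628 = 0.2354
S_new/S_old = (A_new/A_old)^z = 0.36^0.2354 = exp(0.2354 × -1.0217) = 0.7863
Fraction lost = 1 − 0.7863 = 0.2137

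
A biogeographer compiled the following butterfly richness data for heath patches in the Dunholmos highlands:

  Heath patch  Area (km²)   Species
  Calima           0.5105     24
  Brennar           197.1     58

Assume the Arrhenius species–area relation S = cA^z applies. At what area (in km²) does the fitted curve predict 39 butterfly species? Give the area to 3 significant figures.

13.5 km²

z = ln(58/24) / ln(197.1/0.5105) = 0.8824 / 5.9561 = 0.1481
c = 24 / 0.5105^0.1481 = 24 / 0.9052 = 26.51
A = (39/26.51)^(1/0.1481) ⇒ ln A = ln(1.471)/0.1481 = 2.6048
A = e^2.6048 ≈ 13.53 km²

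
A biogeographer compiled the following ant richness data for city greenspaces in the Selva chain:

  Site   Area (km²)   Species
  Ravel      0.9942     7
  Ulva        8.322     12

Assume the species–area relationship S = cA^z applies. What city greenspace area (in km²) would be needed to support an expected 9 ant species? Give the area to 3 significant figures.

z = ln(12/7) / ln(8.322/0.9942) = 0.5390 / 2.1247 = 0.2537
c = 7 / 0.9942^0.2537 = 7 / 0.9985 = 7.01
A = (9/7.01)^(1/0.2537) ⇒ ln A = ln(1.284)/0.2537 = 0.9849
A = e^0.9849 ≈ 2.677 km²

2.68 km²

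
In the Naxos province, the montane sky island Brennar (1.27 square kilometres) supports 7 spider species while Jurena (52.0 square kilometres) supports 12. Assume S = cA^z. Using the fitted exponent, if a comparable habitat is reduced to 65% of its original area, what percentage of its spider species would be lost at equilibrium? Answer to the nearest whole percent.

z = ln(12/7) / ln(52/1.27) = 0.5390 / 3.7122 = 0.1452
S_new/S_old = (A_new/A_old)^z = 0.65^0.1452 = exp(0.1452 × -0.4308) = 0.9394
Fraction lost = 1 − 0.9394 = 0.06063

6%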